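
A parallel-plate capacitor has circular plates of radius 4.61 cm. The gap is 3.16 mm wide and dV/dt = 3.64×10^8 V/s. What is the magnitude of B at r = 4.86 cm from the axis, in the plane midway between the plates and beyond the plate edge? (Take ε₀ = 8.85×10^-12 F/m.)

2.80×10^-8 T

dE/dt = (dV/dt)/d = 1.152×10^11 V/(m·s); I_d = ε₀(πR²)(dE/dt) = (8.85×10^-12)(6.677×10^-3)(1.152×10^11) = 6.807×10^-3 A.
With r > R the enclosed displacement current is the full I_d; B = μ₀ I_d / (2πr) = 2.80×10^-8 T.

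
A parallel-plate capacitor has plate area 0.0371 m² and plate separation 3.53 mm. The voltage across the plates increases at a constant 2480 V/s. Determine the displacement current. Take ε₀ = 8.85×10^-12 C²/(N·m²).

E = V/d so dE/dt = (dV/dt)/d = 7.025×10^5 V/(m·s), and I_d = ε₀ A dE/dt = (8.85×10^-12)(0.0371)(7.025×10^5) = 2.31×10^-7 A.

2.31×10^-7 A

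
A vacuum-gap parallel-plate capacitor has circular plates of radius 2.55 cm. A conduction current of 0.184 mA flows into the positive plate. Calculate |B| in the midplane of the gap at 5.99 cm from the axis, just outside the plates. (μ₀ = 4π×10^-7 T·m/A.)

6.14×10^-10 T

By continuity the displacement current in the gap matches the conduction current: I_d = 1.84×10^-4 A.
Outside the plates the loop encloses all of I_d, so B·2πr = μ₀ I_d and B = 6.14×10^-10 T.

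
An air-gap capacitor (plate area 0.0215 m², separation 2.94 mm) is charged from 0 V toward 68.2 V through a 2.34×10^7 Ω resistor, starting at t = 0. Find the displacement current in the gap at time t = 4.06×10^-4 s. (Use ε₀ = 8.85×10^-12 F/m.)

2.23×10^-6 A

With C = ε₀A/d = (8.85×10^-12)(0.0215)/(2.94×10^-3) = 6.472×10^-11 F, the time constant is τ = RC = 1.514×10^-3 s, so t/τ = 0.2682 and e^(−t/τ) = 0.7648.
I_d = I_cond = (V₀/R) e^(−t/τ) = (2.915×10^-6)(0.7648) = 2.23×10^-6 A.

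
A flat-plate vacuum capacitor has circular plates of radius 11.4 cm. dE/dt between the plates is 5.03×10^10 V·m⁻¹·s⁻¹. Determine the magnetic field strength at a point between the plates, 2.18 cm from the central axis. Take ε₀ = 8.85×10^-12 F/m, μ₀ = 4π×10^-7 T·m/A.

6.10×10^-9 T

I_d = ε₀ dΦ_E/dt = ε₀ πR² (dE/dt) = (8.85×10^-12)(0.04083)(5.03×10^10) = 0.01818 A through the full plate area.
∮B·dl = μ₀ I_d,enc with I_d,enc = I_d r²/R² = 6.648×10^-4 A; so B = μ₀ I_d,enc/(2πr) = 6.10×10^-9 T.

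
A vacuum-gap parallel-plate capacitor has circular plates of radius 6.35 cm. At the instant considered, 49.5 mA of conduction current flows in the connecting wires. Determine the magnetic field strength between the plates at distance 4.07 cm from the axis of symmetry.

Between the plates the displacement current equals the wire current: I_d = 49.5 mA = 0.0495 A.
An Ampèrian loop of radius r encloses a fraction (r/R)² of I_d. Then B·2πr = μ₀ I_d (r/R)², giving B = μ₀ I_d r/(2πR²) = 9.99×10^-8 T.

9.99×10^-8 T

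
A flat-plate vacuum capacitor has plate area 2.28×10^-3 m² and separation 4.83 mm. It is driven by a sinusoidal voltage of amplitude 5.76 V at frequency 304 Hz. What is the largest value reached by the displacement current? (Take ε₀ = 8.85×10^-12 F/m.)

(dE/dt)_max = V₀ω/d = 2.278×10^6 V/(m·s); ω = 2πf = 1910 rad/s.
I_d,max = ε₀ A (dE/dt)_max = (8.85×10^-12)(2.28×10^-3)(2.278×10^6) = 4.60×10^-8 A.

4.60×10^-8 A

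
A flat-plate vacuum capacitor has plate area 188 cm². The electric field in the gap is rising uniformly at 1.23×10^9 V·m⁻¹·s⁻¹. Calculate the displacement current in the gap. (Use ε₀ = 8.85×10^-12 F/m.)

2.05×10^-4 A

With a uniform field, Φ_E = EA, so I_d = ε₀ A dE/dt = 2.05×10^-4 A.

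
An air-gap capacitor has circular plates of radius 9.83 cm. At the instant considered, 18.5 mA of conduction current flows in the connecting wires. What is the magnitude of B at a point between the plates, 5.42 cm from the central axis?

No conduction current crosses the gap, so I_d there equals the 0.0185 A in the leads.
∮B·dl = μ₀ I_d,enc with I_d,enc = I_d r²/R² = 5.624×10^-3 A; so B = μ₀ I_d,enc/(2πr) = 2.08×10^-8 T.

2.08×10^-8 T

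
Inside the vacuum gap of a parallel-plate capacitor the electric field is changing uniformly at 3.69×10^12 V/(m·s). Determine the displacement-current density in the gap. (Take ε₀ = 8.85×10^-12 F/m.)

The displacement-current density is ε₀ ∂E/∂t = (8.85×10^-12)(3.69×10^12) = 32.7 A/m².

32.7 A/m²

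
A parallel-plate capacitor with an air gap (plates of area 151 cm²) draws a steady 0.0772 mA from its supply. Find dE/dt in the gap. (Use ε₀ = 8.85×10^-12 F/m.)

The displacement current between the plates equals the conduction current, I_d = 0.0772 mA.
Since I_d = ε₀ A dE/dt, dE/dt = I_d/(ε₀A) = (7.72×10^-5)/((8.85×10^-12)(0.0151)) = 5.78×10^8 V/(m·s).

5.78×10^8 V/(m·s)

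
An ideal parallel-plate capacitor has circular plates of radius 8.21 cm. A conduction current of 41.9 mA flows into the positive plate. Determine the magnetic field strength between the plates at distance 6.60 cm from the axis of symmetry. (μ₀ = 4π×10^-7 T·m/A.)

8.21×10^-8 T

By continuity the displacement current in the gap matches the conduction current: I_d = 0.0419 A.
An Ampèrian loop of radius r encloses a fraction (r/R)² of I_d. Then B·2πr = μ₀ I_d (r/R)², giving B = μ₀ I_d r/(2πR²) = 8.21×10^-8 T.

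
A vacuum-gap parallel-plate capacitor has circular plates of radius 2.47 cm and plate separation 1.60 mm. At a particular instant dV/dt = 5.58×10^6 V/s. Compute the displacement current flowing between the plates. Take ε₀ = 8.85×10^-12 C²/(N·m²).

5.92×10^-5 A

E = V/d so dE/dt = (dV/dt)/d = 3.488×10^9 V/(m·s), and I_d = ε₀ A dE/dt = (8.85×10^-12)(1.917×10^-3)(3.488×10^9) = 5.92×10^-5 A.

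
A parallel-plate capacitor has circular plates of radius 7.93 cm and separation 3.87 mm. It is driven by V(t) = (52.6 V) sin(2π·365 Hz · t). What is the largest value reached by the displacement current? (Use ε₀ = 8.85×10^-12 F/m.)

C = ε₀A/d = (8.85×10^-12)(0.01976)/(3.87×10^-3) = 4.519×10^-11 F; ω = 2πf = 2293 rad/s.
I_d = C dV/dt, so |I_d|_max = C V₀ ω = (4.519×10^-11)(52.6)(2293) = 5.45×10^-6 A.

5.45×10^-6 A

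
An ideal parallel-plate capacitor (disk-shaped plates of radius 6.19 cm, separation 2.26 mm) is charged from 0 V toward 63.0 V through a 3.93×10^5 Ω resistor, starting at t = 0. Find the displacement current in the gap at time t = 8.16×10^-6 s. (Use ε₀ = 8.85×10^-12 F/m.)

C = ε₀A/d = (8.85×10^-12)(0.01204)/(2.26×10^-3) = 4.715×10^-11 F and τ = RC = 1.853×10^-5 s. I_d in the gap equals the RC charging current.
I_d(t) = (V₀/R) e^(−t/τ) = 1.603×10^-4 · e^(−0.4404) = 1.03×10^-4 A.

1.03×10^-4 A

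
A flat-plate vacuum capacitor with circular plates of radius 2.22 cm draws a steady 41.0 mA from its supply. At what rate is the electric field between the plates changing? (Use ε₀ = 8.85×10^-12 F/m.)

2.99×10^12 V/(m·s)

By continuity, I_d in the gap equals the 41.0 mA flowing in the wire.
Inverting I_d = ε₀ A dE/dt gives dE/dt = 0.0410 / (8.85×10^-12 · 1.548×10^-3) = 2.99×10^12 V/(m·s).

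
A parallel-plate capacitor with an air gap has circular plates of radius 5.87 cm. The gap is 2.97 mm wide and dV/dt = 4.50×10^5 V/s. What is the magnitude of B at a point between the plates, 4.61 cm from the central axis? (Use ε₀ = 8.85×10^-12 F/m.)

3.88×10^-11 T

dE/dt = (dV/dt)/d = 1.515×10^8 V/(m·s); I_d = ε₀(πR²)(dE/dt) = (8.85×10^-12)(0.01082)(1.515×10^8) = 1.451×10^-5 A.
For r < R the Ampère–Maxwell law gives B(2πr) = μ₀ I_d (r²/R²), so B = μ₀ I_d r/(2πR²) = (4π×10^-7)(1.451×10^-5)(0.0461)/(2π·0.0587²) = 3.88×10^-11 T.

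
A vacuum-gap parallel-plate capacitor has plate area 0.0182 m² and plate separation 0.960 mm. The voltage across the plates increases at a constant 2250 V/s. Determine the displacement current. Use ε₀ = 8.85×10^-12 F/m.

The field between the plates is E = V/d, so dE/dt = (2250)/(9.60×10^-4 m) = 2.344×10^6 V/(m·s).
I_d = ε₀ A (dE/dt) = (8.85×10^-12)(0.0182)(2.344×10^6) = 3.78×10^-7 A.

3.78×10^-7 A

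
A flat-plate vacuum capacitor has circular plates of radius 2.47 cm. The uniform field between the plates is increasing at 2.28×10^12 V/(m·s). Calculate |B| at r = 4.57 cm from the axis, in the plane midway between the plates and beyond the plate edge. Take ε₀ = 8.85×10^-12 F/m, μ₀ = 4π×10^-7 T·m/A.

I_d = ε₀ dΦ_E/dt = ε₀ πR² (dE/dt) = (8.85×10^-12)(1.917×10^-3)(2.28×10^12) = 0.03868 A through the full plate area.
For r ≥ R the full I_d is enclosed: B = μ₀ I_d/(2πr) = (4π×10^-7)(0.03868)/(2π·0.0457) = 1.69×10^-7 T.

1.69×10^-7 T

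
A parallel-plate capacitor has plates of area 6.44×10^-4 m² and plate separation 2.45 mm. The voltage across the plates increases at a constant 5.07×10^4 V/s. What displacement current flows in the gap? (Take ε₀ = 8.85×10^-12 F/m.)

The field between the plates is E = V/d, so dE/dt = (5.07×10^4)/(2.45×10^-3 m) = 2.069×10^7 V/(m·s).
I_d = ε₀ A (dE/dt) = (8.85×10^-12)(6.44×10^-4)(2.069×10^7) = 1.18×10^-7 A.

1.18×10^-7 A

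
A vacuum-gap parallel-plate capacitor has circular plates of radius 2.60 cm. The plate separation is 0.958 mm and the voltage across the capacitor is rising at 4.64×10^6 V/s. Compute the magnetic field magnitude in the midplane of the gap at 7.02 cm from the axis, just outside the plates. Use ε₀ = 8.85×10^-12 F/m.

2.59×10^-10 T

dE/dt = (dV/dt)/d = 4.843×10^9 V/(m·s); I_d = ε₀(πR²)(dE/dt) = (8.85×10^-12)(2.124×10^-3)(4.843×10^9) = 9.104×10^-5 A.
Outside the plates the loop encloses all of I_d, so B·2πr = μ₀ I_d and B = 2.59×10^-10 T.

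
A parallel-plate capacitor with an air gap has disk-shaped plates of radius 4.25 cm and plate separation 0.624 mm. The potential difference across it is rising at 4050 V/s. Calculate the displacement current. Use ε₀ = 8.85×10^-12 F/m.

E = V/d so dE/dt = (dV/dt)/d = 6.490×10^6 V/(m·s), and I_d = ε₀ A dE/dt = (8.85×10^-12)(5.675×10^-3)(6.490×10^6) = 3.26×10^-7 A.

3.26×10^-7 A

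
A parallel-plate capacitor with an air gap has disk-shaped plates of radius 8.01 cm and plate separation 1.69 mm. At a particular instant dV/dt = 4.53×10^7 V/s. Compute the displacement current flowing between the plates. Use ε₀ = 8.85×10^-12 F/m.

4.78×10^-3 A

The displacement current equals the charging current C dV/dt. With C = ε₀A/d = (8.85×10^-12)(0.02016)/(1.69×10^-3) = 1.056×10^-10 F, I_d = (1.056×10^-10)(4.53×10^7) = 4.78×10^-3 A.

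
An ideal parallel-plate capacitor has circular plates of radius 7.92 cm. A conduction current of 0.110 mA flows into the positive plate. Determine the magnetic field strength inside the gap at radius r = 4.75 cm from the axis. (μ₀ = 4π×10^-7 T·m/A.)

1.67×10^-10 T

No conduction current crosses the gap, so I_d there equals the 1.10×10^-4 A in the leads.
∮B·dl = μ₀ I_d,enc with I_d,enc = I_d r²/R² = 3.957×10^-5 A; so B = μ₀ I_d,enc/(2πr) = 1.67×10^-10 T.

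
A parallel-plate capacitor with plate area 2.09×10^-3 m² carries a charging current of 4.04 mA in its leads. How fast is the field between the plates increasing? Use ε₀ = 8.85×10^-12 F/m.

2.18×10^11 V/(m·s)

By continuity, I_d in the gap equals the 4.04 mA flowing in the wire.
Inverting I_d = ε₀ A dE/dt gives dE/dt = 4.04×10^-3 / (8.85×10^-12 · 2.09×10^-3) = 2.18×10^11 V/(m·s).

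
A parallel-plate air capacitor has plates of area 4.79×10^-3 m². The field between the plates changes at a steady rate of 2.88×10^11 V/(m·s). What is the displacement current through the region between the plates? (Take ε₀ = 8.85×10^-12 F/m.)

0.0122 A

The displacement current is ε₀ times dΦ_E/dt = ε₀ A dE/dt = (8.85×10^-12)(4.79×10^-3)(2.88×10^11) = 0.0122 A.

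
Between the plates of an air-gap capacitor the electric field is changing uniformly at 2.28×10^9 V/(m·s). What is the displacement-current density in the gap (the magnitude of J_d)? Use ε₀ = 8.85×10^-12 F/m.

0.0202 A/m²

J_d = ε₀ dE/dt = (8.85×10^-12)(2.28×10^9) = 0.0202 A/m².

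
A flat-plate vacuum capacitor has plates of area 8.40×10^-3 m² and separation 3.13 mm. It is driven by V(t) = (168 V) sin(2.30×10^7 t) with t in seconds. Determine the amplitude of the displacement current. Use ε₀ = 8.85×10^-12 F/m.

(dE/dt)_max = V₀ω/d = 1.235×10^12 V/(m·s); ω = 2.30×10^7 rad/s.
I_d,max = ε₀ A (dE/dt)_max = (8.85×10^-12)(8.40×10^-3)(1.235×10^12) = 0.0918 A.

0.0918 A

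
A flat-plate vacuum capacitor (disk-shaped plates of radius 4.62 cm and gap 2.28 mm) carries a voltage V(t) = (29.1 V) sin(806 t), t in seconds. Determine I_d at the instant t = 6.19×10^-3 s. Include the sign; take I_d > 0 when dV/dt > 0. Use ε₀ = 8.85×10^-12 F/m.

dV/dt = (29.1)(806)·cos(4.98914) = 6409 V/s.
I_d = C dV/dt with C = ε₀A/d = (8.85×10^-12)(6.706×10^-3)/(2.28×10^-3) = 2.603×10^-11 F, so I_d = (2.603×10^-11)(6409) = 1.67×10^-7 A.

1.67×10^-7 A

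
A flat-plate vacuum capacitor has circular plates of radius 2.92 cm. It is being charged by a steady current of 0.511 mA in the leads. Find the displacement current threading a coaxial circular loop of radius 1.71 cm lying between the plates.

1.75×10^-4 A

By continuity the displacement current in the gap matches the conduction current: I_d = 5.11×10^-4 A.
The field is uniform, so I_d,enc = I_d (r/R)² = (5.11×10^-4)(1.71/2.92)² = 1.75×10^-4 A.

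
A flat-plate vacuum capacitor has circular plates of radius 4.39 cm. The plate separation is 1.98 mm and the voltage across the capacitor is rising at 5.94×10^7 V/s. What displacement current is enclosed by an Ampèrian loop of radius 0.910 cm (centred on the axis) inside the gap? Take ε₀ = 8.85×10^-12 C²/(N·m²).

dE/dt = (dV/dt)/d = 3.000×10^10 V/(m·s); I_d = ε₀(πR²)(dE/dt) = (8.85×10^-12)(6.055×10^-3)(3.000×10^10) = 1.608×10^-3 A.
Through an area πr² the displacement current is I_d·(πr²/πR²) = I_d (r/R)² = 6.91×10^-5 A.

6.91×10^-5 A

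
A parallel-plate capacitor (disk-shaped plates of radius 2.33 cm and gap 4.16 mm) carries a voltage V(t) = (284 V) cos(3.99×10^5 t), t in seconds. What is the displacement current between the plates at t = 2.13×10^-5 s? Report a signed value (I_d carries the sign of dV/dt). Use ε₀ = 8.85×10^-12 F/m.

-3.29×10^-4 A

dE/dt = (V₀ω/d)·−sin(ωt) with ωt = 8.4987 rad: (284)(3.99×10^5)(-0.7993)/(4.16×10^-3) = -2.177×10^10 V/(m·s).
I_d = ε₀ A dE/dt = (8.85×10^-12)(1.706×10^-3)(-2.177×10^10) = -3.29×10^-4 A.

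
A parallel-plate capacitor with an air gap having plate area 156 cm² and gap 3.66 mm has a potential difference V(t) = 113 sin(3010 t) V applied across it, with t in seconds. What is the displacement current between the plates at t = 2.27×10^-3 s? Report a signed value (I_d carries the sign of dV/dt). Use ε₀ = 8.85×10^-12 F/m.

dE/dt = (V₀ω/d)·cos(ωt) with ωt = 6.8327 rad: (113)(3010)(0.8528)/(3.66×10^-3) = 7.925×10^7 V/(m·s).
I_d = ε₀ A dE/dt = (8.85×10^-12)(0.0156)(7.925×10^7) = 1.09×10^-5 A.

1.09×10^-5 A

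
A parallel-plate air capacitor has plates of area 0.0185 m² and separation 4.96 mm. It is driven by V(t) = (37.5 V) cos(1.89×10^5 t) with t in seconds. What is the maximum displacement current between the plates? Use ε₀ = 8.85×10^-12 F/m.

2.34×10^-4 A

The displacement current equals the conduction current C dV/dt, which peaks at C V₀ ω.
With C = ε₀A/d = (8.85×10^-12)(0.0185)/(4.96×10^-3) = 3.301×10^-11 F and ω = 1.89×10^5 rad/s, I_d,max = (3.301×10^-11)(37.5)(1.89×10^5) = 2.34×10^-4 A.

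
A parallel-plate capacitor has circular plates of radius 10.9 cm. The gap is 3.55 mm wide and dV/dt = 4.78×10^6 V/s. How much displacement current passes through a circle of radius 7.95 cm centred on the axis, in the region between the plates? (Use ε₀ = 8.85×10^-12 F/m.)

I_d = C dV/dt with C = ε₀πR²/d = 9.306×10^-11 F, so I_d = (9.306×10^-11)(4.78×10^6) = 4.448×10^-4 A.
Since J_d is uniform, the enclosed fraction is (r/R)² = 0.5320, giving I_d,enc = 2.37×10^-4 A.

2.37×10^-4 A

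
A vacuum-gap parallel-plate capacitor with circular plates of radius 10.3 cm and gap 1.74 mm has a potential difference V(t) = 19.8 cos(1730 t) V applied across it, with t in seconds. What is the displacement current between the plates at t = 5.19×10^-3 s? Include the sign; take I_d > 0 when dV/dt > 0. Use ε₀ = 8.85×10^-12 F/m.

dE/dt = (V₀ω/d)·−sin(ωt) with ωt = 8.9787 rad: (19.8)(1730)(-0.4314)/(1.74×10^-3) = -8.493×10^6 V/(m·s).
I_d = ε₀ A dE/dt = (8.85×10^-12)(0.03333)(-8.493×10^6) = -2.51×10^-6 A.

-2.51×10^-6 A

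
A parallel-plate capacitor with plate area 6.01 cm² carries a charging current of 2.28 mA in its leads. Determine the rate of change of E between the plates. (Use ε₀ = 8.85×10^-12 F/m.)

4.29×10^11 V/(m·s)

By continuity, I_d in the gap equals the 2.28 mA flowing in the wire.
Then dE/dt = I_d/(ε₀A) = 4.29×10^11 V/(m·s).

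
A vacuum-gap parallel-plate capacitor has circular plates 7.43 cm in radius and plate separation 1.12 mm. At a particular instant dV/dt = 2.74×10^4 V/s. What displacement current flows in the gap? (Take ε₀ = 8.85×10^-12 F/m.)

3.75×10^-6 A

The field between the plates is E = V/d, so dE/dt = (2.74×10^4)/(1.12×10^-3 m) = 2.446×10^7 V/(m·s).
I_d = ε₀ A (dE/dt) = (8.85×10^-12)(0.01734)(2.446×10^7) = 3.75×10^-6 A.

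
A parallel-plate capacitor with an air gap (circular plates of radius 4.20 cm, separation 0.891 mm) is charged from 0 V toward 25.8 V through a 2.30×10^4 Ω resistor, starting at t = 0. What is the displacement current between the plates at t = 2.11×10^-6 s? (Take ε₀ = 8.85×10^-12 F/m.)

2.12×10^-4 A

With C = ε₀A/d = (8.85×10^-12)(5.542×10^-3)/(8.91×10^-4) = 5.505×10^-11 F, the time constant is τ = RC = 1.266×10^-6 s, so t/τ = 1.667 and e^(−t/τ) = 0.1888.
I_d = I_cond = (V₀/R) e^(−t/τ) = (1.122×10^-3)(0.1888) = 2.12×10^-4 A.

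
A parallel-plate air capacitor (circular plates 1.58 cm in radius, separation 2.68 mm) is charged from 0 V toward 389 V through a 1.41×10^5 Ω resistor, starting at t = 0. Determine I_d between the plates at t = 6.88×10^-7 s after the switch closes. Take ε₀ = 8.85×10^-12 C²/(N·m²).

4.19×10^-4 A

With C = ε₀A/d = (8.85×10^-12)(7.843×10^-4)/(2.68×10^-3) = 2.590×10^-12 F, the time constant is τ = RC = 3.652×10^-7 s, so t/τ = 1.884 and e^(−t/τ) = 0.1520.
I_d = I_cond = (V₀/R) e^(−t/τ) = (2.759×10^-3)(0.1520) = 4.19×10^-4 A.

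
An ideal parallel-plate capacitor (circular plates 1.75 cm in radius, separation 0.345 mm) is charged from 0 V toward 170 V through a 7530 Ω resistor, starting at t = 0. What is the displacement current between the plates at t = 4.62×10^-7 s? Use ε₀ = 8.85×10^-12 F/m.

1.88×10^-3 A

C = ε₀A/d = (8.85×10^-12)(9.621×10^-4)/(3.45×10^-4) = 2.468×10^-11 F and τ = RC = 1.858×10^-7 s. I_d in the gap equals the RC charging current.
I_d(t) = (V₀/R) e^(−t/τ) = 0.02258 · e^(−2.487) = 1.88×10^-3 A.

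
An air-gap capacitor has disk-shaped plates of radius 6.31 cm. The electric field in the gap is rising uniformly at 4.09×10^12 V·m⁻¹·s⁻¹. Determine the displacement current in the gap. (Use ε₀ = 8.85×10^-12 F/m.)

0.453 A

I_d = ε₀ A (dE/dt) = (8.85×10^-12)(0.01251 m²)(4.09×10^12) = 0.453 A.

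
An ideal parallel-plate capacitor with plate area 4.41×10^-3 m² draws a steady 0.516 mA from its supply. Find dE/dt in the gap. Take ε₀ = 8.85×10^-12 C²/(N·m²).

The displacement current between the plates equals the conduction current, I_d = 0.516 mA.
Inverting I_d = ε₀ A dE/dt gives dE/dt = 5.16×10^-4 / (8.85×10^-12 · 4.41×10^-3) = 1.32×10^10 V/(m·s).

1.32×10^10 V/(m·s)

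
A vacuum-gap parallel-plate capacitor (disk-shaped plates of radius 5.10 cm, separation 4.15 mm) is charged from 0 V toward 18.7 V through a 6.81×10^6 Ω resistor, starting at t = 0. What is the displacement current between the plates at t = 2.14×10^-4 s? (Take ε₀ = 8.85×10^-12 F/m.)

4.52×10^-7 A

C = ε₀A/d = (8.85×10^-12)(8.171×10^-3)/(4.15×10^-3) = 1.742×10^-11 F and τ = RC = 1.186×10^-4 s. I_d in the gap equals the RC charging current.
I_d(t) = (V₀/R) e^(−t/τ) = 2.746×10^-6 · e^(−1.804) = 4.52×10^-7 A.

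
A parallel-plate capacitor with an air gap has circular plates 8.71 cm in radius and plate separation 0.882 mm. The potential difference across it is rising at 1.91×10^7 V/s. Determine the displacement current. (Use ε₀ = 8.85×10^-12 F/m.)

4.57×10^-3 A

E = V/d so dE/dt = (dV/dt)/d = 2.166×10^10 V/(m·s), and I_d = ε₀ A dE/dt = (8.85×10^-12)(0.02383)(2.166×10^10) = 4.57×10^-3 A.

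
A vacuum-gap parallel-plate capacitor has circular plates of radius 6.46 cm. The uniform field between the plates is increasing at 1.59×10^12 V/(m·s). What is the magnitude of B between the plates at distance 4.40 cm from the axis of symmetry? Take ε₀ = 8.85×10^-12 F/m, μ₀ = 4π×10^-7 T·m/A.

3.89×10^-7 T

I_d = ε₀ dΦ_E/dt = ε₀ πR² (dE/dt) = (8.85×10^-12)(0.01311)(1.59×10^12) = 0.1845 A through the full plate area.
For r < R the Ampère–Maxwell law gives B(2πr) = μ₀ I_d (r²/R²), so B = μ₀ I_d r/(2πR²) = (4π×10^-7)(0.1845)(0.0440)/(2π·0.0646²) = 3.89×10^-7 T.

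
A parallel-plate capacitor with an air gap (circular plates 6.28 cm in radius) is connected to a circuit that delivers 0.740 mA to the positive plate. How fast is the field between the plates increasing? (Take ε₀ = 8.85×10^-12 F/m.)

By continuity, I_d in the gap equals the 0.740 mA flowing in the wire.
Then dE/dt = I_d/(ε₀A) = 6.75×10^9 V/(m·s).

6.75×10^9 V/(m·s)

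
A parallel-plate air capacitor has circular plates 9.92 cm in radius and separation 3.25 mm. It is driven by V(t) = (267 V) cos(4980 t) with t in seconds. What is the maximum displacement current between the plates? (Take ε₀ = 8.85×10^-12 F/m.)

The displacement current equals the conduction current C dV/dt, which peaks at C V₀ ω.
With C = ε₀A/d = (8.85×10^-12)(0.03092)/(3.25×10^-3) = 8.420×10^-11 F and ω = 4980 rad/s, I_d,max = (8.420×10^-11)(267)(4980) = 1.12×10^-4 A.

1.12×10^-4 A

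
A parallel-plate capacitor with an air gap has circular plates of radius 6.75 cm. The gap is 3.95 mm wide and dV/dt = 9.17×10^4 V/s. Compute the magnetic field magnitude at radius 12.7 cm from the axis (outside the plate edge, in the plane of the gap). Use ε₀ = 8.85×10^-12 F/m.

4.63×10^-12 T

I_d = C dV/dt with C = ε₀πR²/d = 3.206×10^-11 F, so I_d = (3.206×10^-11)(9.17×10^4) = 2.940×10^-6 A.
Outside the plates the loop encloses all of I_d, so B·2πr = μ₀ I_d and B = 4.63×10^-12 T.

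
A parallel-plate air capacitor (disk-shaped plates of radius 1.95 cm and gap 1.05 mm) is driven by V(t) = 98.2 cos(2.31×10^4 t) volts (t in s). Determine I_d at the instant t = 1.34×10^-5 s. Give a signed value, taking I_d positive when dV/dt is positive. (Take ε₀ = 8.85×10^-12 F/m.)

-6.96×10^-6 A

dE/dt = (V₀ω/d)·−sin(ωt) with ωt = 0.30954 rad: (98.2)(2.31×10^4)(-0.3046)/(1.05×10^-3) = -6.581×10^8 V/(m·s).
I_d = ε₀ A dE/dt = (8.85×10^-12)(1.195×10^-3)(-6.581×10^8) = -6.96×10^-6 A.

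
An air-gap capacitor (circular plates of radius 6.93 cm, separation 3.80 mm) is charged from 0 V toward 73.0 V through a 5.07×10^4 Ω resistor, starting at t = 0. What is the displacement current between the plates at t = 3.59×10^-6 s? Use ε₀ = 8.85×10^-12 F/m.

C = ε₀A/d = (8.85×10^-12)(0.01509)/(3.80×10^-3) = 3.514×10^-11 F, so τ = RC = 1.782×10^-6 s.
The conduction current is I(t) = (V₀/R) e^(−t/τ), and the displacement current between the plates equals it.
t/τ = 2.015; I_d = (73.0/5.07×10^4) · e^(−2.015) = (1.440×10^-3)(0.1333) = 1.92×10^-4 A.

1.92×10^-4 A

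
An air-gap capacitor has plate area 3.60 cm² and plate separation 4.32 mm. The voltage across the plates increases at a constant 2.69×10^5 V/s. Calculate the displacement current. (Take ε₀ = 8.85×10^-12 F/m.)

1.98×10^-7 A

The field between the plates is E = V/d, so dE/dt = (2.69×10^5)/(4.32×10^-3 m) = 6.227×10^7 V/(m·s).
I_d = ε₀ A (dE/dt) = (8.85×10^-12)(3.60×10^-4)(6.227×10^7) = 1.98×10^-7 A.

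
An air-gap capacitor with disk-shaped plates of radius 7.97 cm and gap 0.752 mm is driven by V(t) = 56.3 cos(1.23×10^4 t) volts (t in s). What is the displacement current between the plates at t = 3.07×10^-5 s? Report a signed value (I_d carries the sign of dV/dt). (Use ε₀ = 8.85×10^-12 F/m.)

dV/dt = (56.3)(1.23×10^4)·−sin(0.37761) = -2.553×10^5 V/s.
I_d = C dV/dt with C = ε₀A/d = (8.85×10^-12)(0.01996)/(7.52×10^-4) = 2.349×10^-10 F, so I_d = (2.349×10^-10)(-2.553×10^5) = -6.00×10^-5 A.

-6.00×10^-5 A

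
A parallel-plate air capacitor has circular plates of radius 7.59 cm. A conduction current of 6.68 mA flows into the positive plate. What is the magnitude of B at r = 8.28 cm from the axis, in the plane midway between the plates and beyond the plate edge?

By continuity the displacement current in the gap matches the conduction current: I_d = 6.68×10^-3 A.
With r > R the enclosed displacement current is the full I_d; B = μ₀ I_d / (2πr) = 1.61×10^-8 T.

1.61×10^-8 T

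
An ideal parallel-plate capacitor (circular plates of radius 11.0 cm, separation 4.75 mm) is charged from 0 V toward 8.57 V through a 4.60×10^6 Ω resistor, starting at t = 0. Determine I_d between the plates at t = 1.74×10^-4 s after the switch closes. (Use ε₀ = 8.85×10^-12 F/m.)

1.09×10^-6 A

C = ε₀A/d = (8.85×10^-12)(0.03801)/(4.75×10^-3) = 7.082×10^-11 F and τ = RC = 3.258×10^-4 s. I_d in the gap equals the RC charging current.
I_d(t) = (V₀/R) e^(−t/τ) = 1.863×10^-6 · e^(−0.5341) = 1.09×10^-6 A.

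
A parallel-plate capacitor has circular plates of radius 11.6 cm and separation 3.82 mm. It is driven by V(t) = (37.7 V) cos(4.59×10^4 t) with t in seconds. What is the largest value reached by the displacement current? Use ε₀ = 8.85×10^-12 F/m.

1.69×10^-4 A

(dE/dt)_max = V₀ω/d = 4.530×10^8 V/(m·s); ω = 4.59×10^4 rad/s.
I_d,max = ε₀ A (dE/dt)_max = (8.85×10^-12)(0.04227)(4.530×10^8) = 1.69×10^-4 A.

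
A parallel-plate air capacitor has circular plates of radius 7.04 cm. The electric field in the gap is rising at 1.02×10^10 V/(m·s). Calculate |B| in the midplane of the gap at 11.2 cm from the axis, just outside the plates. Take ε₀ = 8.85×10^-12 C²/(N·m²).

I_d = ε₀ dΦ_E/dt = ε₀ πR² (dE/dt) = (8.85×10^-12)(0.01557)(1.02×10^10) = 1.406×10^-3 A through the full plate area.
For r ≥ R the full I_d is enclosed: B = μ₀ I_d/(2πr) = (4π×10^-7)(1.406×10^-3)/(2π·0.112) = 2.51×10^-9 T.

2.51×10^-9 T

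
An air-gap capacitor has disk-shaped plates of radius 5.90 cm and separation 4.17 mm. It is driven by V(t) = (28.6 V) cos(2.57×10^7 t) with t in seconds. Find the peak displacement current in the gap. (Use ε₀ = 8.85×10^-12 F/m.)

(dE/dt)_max = V₀ω/d = 1.763×10^11 V/(m·s); ω = 2.57×10^7 rad/s.
I_d,max = ε₀ A (dE/dt)_max = (8.85×10^-12)(0.01094)(1.763×10^11) = 0.0171 A.

0.0171 A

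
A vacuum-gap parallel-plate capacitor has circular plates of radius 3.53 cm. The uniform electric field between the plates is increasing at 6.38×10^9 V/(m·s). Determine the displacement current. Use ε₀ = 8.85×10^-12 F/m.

The displacement current is ε₀ times dΦ_E/dt = ε₀ A dE/dt = (8.85×10^-12)(3.915×10^-3)(6.38×10^9) = 2.21×10^-4 A.

2.21×10^-4 A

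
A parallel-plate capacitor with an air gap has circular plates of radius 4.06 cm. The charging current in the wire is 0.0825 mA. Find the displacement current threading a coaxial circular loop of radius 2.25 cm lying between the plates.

No conduction current crosses the gap, so I_d there equals the 8.25×10^-5 A in the leads.
Since J_d is uniform, the enclosed fraction is (r/R)² = 0.3071, giving I_d,enc = 2.53×10^-5 A.

2.53×10^-5 A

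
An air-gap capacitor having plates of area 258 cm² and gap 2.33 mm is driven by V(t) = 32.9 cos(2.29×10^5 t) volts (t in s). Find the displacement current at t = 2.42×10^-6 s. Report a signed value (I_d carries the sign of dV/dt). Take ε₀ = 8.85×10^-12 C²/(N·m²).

-3.89×10^-4 A

C = ε₀A/d = (8.85×10^-12)(0.0258)/(2.33×10^-3) = 9.800×10^-11 F. dV/dt = V₀ω·−sin(ωt); at ωt = 0.55418 rad this factor is -0.5262.
I_d = C dV/dt = (9.800×10^-11)(32.9)(2.29×10^5)(-0.5262) = -3.89×10^-4 A.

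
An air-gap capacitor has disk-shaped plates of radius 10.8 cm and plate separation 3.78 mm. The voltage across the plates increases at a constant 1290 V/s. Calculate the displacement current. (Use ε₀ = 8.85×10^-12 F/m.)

1.11×10^-7 A

C = ε₀A/d = (8.85×10^-12)(0.03664)/(3.78×10^-3) = 8.578×10^-11 F.
I_d = C dV/dt = (8.578×10^-11)(1290) = 1.11×10^-7 A.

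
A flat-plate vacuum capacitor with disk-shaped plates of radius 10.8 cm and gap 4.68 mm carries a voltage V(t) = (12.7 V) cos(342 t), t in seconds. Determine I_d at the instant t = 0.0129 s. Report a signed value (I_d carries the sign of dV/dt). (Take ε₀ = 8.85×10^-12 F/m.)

2.87×10^-7 A

C = ε₀A/d = (8.85×10^-12)(0.03664)/(4.68×10^-3) = 6.929×10^-11 F. dV/dt = V₀ω·−sin(ωt); at ωt = 4.4118 rad this factor is 0.9552.
I_d = C dV/dt = (6.929×10^-11)(12.7)(342)(0.9552) = 2.87×10^-7 A.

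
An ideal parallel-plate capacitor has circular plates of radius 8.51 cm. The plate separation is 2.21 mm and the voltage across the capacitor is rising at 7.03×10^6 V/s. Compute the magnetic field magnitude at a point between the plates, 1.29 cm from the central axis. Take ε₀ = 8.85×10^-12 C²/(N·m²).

dE/dt = (dV/dt)/d = 3.181×10^9 V/(m·s); I_d = ε₀(πR²)(dE/dt) = (8.85×10^-12)(0.02275)(3.181×10^9) = 6.405×10^-4 A.
For r < R the Ampère–Maxwell law gives B(2πr) = μ₀ I_d (r²/R²), so B = μ₀ I_d r/(2πR²) = (4π×10^-7)(6.405×10^-4)(0.0129)/(2π·0.0851²) = 2.28×10^-10 T.

2.28×10^-10 T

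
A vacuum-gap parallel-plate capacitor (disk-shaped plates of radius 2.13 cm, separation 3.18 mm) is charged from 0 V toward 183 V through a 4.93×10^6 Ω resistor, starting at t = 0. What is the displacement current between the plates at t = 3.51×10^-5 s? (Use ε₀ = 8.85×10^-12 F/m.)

6.17×10^-6 A

C = ε₀A/d = (8.85×10^-12)(1.425×10^-3)/(3.18×10^-3) = 3.966×10^-12 F, so τ = RC = 1.955×10^-5 s.
The conduction current is I(t) = (V₀/R) e^(−t/τ), and the displacement current between the plates equals it.
t/τ = 1.795; I_d = (183/4.93×10^6) · e^(−1.795) = (3.712×10^-5)(0.1661) = 6.17×10^-6 A.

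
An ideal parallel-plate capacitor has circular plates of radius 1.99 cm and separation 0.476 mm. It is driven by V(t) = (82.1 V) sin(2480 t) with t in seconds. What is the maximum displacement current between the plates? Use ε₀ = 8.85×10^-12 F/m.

(dE/dt)_max = V₀ω/d = 4.277×10^8 V/(m·s); ω = 2480 rad/s.
I_d,max = ε₀ A (dE/dt)_max = (8.85×10^-12)(1.244×10^-3)(4.277×10^8) = 4.71×10^-6 A.

4.71×10^-6 A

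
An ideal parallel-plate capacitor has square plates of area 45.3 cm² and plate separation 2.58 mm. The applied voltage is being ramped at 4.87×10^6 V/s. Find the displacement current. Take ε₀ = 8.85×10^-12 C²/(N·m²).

E = V/d so dE/dt = (dV/dt)/d = 1.888×10^9 V/(m·s), and I_d = ε₀ A dE/dt = (8.85×10^-12)(4.53×10^-3)(1.888×10^9) = 7.57×10^-5 A.

7.57×10^-5 A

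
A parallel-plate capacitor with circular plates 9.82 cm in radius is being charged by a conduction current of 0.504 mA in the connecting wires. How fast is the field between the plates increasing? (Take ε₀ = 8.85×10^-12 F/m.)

By continuity, I_d in the gap equals the 0.504 mA flowing in the wire.
Since I_d = ε₀ A dE/dt, dE/dt = I_d/(ε₀A) = (5.04×10^-4)/((8.85×10^-12)(0.03030)) = 1.88×10^9 V/(m·s).

1.88×10^9 V/(m·s)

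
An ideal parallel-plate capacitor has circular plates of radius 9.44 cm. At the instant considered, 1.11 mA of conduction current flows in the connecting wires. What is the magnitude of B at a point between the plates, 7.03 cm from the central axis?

1.75×10^-9 T

No conduction current crosses the gap, so I_d there equals the 1.11×10^-3 A in the leads.
For r < R the Ampère–Maxwell law gives B(2πr) = μ₀ I_d (r²/R²), so B = μ₀ I_d r/(2πR²) = (4π×10^-7)(1.11×10^-3)(0.0703)/(2π·0.0944²) = 1.75×10^-9 T.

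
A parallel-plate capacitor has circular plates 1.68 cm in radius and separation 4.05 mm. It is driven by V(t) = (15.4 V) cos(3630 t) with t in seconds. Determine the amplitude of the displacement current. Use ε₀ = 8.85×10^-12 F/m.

C = ε₀A/d = (8.85×10^-12)(8.867×10^-4)/(4.05×10^-3) = 1.938×10^-12 F; ω = 3630 rad/s.
I_d = C dV/dt, so |I_d|_max = C V₀ ω = (1.938×10^-12)(15.4)(3630) = 1.08×10^-7 A.

1.08×10^-7 A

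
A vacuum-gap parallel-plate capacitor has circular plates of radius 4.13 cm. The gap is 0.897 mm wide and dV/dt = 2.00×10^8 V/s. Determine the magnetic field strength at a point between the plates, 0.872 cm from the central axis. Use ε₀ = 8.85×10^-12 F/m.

1.08×10^-8 T

dE/dt = (dV/dt)/d = 2.230×10^11 V/(m·s); I_d = ε₀(πR²)(dE/dt) = (8.85×10^-12)(5.359×10^-3)(2.230×10^11) = 0.01058 A.
For r < R the Ampère–Maxwell law gives B(2πr) = μ₀ I_d (r²/R²), so B = μ₀ I_d r/(2πR²) = (4π×10^-7)(0.01058)(8.72×10^-3)/(2π·0.0413²) = 1.08×10^-8 T.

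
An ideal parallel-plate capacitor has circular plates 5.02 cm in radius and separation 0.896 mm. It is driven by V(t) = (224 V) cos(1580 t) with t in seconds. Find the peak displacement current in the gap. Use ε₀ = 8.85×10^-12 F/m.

2.77×10^-5 A

The displacement current equals the conduction current C dV/dt, which peaks at C V₀ ω.
With C = ε₀A/d = (8.85×10^-12)(7.917×10^-3)/(8.96×10^-4) = 7.820×10^-11 F and ω = 1580 rad/s, I_d,max = (7.820×10^-11)(224)(1580) = 2.77×10^-5 A.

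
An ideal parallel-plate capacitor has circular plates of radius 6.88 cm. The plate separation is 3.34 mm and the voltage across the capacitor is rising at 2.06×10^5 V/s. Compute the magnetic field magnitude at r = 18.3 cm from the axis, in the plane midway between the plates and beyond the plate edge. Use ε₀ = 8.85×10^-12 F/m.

With E = V/d, dE/dt = 6.168×10^7 V/(m·s) and πR² = 0.01487 m², giving I_d = ε₀ πR² dE/dt = 8.117×10^-6 A.
For r ≥ R the full I_d is enclosed: B = μ₀ I_d/(2πr) = (4π×10^-7)(8.117×10^-6)/(2π·0.183) = 8.87×10^-12 T.

8.87×10^-12 T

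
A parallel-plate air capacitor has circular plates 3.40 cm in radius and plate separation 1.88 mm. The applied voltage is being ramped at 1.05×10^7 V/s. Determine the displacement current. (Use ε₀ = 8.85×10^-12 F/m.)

The displacement current equals the charging current C dV/dt. With C = ε₀A/d = (8.85×10^-12)(3.632×10^-3)/(1.88×10^-3) = 1.710×10^-11 F, I_d = (1.710×10^-11)(1.05×10^7) = 1.80×10^-4 A.

1.80×10^-4 A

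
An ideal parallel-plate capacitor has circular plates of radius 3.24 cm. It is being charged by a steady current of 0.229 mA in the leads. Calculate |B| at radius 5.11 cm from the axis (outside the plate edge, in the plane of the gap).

Between the plates the displacement current equals the wire current: I_d = 0.229 mA = 2.29×10^-4 A.
Outside the plates the loop encloses all of I_d, so B·2πr = μ₀ I_d and B = 8.96×10^-10 T.

8.96×10^-10 T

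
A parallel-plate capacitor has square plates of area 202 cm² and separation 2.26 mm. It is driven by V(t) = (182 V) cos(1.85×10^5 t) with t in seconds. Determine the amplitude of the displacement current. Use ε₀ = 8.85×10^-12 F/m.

(dE/dt)_max = V₀ω/d = 1.490×10^10 V/(m·s); ω = 1.85×10^5 rad/s.
I_d,max = ε₀ A (dE/dt)_max = (8.85×10^-12)(0.0202)(1.490×10^10) = 2.66×10^-3 A.

2.66×10^-3 A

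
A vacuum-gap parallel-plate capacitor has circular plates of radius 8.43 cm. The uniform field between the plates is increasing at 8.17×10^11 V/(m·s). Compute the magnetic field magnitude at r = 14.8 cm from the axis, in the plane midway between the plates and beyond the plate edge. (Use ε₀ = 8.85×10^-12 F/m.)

2.18×10^-7 T

Through the whole plate area (πR² = 0.02233 m²), I_d = ε₀ πR² dE/dt = 0.1615 A.
Outside the plates the loop encloses all of I_d, so B·2πr = μ₀ I_d and B = 2.18×10^-7 T.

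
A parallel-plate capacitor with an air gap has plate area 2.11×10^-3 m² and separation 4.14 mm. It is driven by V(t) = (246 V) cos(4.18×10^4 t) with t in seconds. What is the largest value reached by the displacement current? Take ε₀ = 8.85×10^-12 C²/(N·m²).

The displacement current equals the conduction current C dV/dt, which peaks at C V₀ ω.
With C = ε₀A/d = (8.85×10^-12)(2.11×10^-3)/(4.14×10^-3) = 4.511×10^-12 F and ω = 4.18×10^4 rad/s, I_d,max = (4.511×10^-12)(246)(4.18×10^4) = 4.64×10^-5 A.

4.64×10^-5 A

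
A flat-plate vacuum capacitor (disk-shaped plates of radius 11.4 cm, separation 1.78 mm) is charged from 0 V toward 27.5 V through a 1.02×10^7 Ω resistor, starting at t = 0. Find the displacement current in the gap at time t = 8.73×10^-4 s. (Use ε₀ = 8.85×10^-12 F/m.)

C = ε₀A/d = (8.85×10^-12)(0.04083)/(1.78×10^-3) = 2.030×10^-10 F, so τ = RC = 2.071×10^-3 s.
The conduction current is I(t) = (V₀/R) e^(−t/τ), and the displacement current between the plates equals it.
t/τ = 0.4215; I_d = (27.5/1.02×10^7) · e^(−0.4215) = (2.696×10^-6)(0.6561) = 1.77×10^-6 A.

1.77×10^-6 A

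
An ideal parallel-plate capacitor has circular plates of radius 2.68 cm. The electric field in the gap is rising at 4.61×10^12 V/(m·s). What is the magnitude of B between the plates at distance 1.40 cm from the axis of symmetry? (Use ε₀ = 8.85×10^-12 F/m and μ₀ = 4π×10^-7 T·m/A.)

3.59×10^-7 T

I_d = ε₀ dΦ_E/dt = ε₀ πR² (dE/dt) = (8.85×10^-12)(2.256×10^-3)(4.61×10^12) = 0.09204 A through the full plate area.
∮B·dl = μ₀ I_d,enc with I_d,enc = I_d r²/R² = 0.02512 A; so B = μ₀ I_d,enc/(2πr) = 3.59×10^-7 T.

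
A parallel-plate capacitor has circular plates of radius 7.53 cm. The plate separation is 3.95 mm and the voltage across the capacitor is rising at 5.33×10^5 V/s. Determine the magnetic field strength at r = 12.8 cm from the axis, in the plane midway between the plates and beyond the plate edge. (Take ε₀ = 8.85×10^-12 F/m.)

3.32×10^-11 T

With E = V/d, dE/dt = 1.349×10^8 V/(m·s) and πR² = 0.01781 m², giving I_d = ε₀ πR² dE/dt = 2.126×10^-5 A.
Outside the plates the loop encloses all of I_d, so B·2πr = μ₀ I_d and B = 3.32×10^-11 T.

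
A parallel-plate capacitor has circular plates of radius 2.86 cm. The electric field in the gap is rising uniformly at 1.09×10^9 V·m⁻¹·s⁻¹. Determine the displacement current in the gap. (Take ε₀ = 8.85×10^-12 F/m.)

The displacement current is ε₀ times dΦ_E/dt = ε₀ A dE/dt = (8.85×10^-12)(2.570×10^-3)(1.09×10^9) = 2.48×10^-5 A.

2.48×10^-5 A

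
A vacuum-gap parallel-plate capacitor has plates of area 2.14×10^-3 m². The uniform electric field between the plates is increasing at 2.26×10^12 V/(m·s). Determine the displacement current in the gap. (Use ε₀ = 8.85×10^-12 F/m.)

0.0428 A

I_d = ε₀ A (dE/dt) = (8.85×10^-12)(2.14×10^-3 m²)(2.26×10^12) = 0.0428 A.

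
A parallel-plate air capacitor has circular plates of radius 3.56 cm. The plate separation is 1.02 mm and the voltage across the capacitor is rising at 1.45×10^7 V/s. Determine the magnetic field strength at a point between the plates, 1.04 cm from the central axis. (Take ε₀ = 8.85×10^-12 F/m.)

dE/dt = (dV/dt)/d = 1.422×10^10 V/(m·s); I_d = ε₀(πR²)(dE/dt) = (8.85×10^-12)(3.982×10^-3)(1.422×10^10) = 5.011×10^-4 A.
An Ampèrian loop of radius r encloses a fraction (r/R)² of I_d. Then B·2πr = μ₀ I_d (r/R)², giving B = μ₀ I_d r/(2πR²) = 8.22×10^-10 T.

8.22×10^-10 T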